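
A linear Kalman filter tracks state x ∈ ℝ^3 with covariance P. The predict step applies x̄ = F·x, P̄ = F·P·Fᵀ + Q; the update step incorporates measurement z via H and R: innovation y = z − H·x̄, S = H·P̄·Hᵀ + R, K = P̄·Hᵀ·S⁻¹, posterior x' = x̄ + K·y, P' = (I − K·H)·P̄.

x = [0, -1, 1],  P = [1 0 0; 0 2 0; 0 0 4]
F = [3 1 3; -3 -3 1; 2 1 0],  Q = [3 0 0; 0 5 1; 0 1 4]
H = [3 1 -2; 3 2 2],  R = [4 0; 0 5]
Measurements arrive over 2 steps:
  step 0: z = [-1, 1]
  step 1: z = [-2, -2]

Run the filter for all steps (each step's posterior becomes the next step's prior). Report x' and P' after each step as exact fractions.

step 0: x̄ = F·x = [2, 4, -1]
step 0: P̄ = F·P·Fᵀ + Q = [50 -3 8; -3 36 -11; 8 -11 10]
step 0: y = z − H·x̄ = [-13, -11]
step 0: S = H·P̄·Hᵀ + R = [460 477; 477 611]
step 0: K = P̄·Hᵀ·S⁻¹ = [3721/53531 11113/53531; 10382/53531 -4513/53531; -14771/53531 13459/53531]
step 0: x' = x̄ + K·y = [-63554/53531, 128801/53531, -9557/53531]
step 0: P' = (I − K·H)·P̄ = [411019/53531 -798555/53531 209809/53531; -798555/53531 1603431/53531 -416881/53531; 209809/53531 -416881/53531 135815/53531]
step 1: x̄ = F·x = [-90532/53531, -205298/53531, 1693/53531]
step 1: P̄ = F·P·Fᵀ + Q = [3169476/53531 3556835/53531 84981/53531; 3556835/53531 5401962/53531 -33144/53531; 84981/53531 -33144/53531 267411/53531]
step 1: y = z − H·x̄ = [373218/53531, 571744/53531]
step 1: S = H·P̄·Hᵀ + R = [55664828/53531 70337367/53531; 70337367/53531 94907071/53531]
step 1: K = P̄·Hᵀ·S⁻¹ = [798527221/6270022729 517562023/6270022729; 483639318/6270022729 1055891973/6270022729; -1505586732/6270022729 1163614287/6270022729]
step 1: x' = x̄ + K·y = [491304402/6270022729, -9396804226/6270022729, 2129468279/6270022729]
step 1: P' = (I − K·H)·P̄ = [16523232213/6270022729 -31119158093/6270022729 7628214831/6270022729; -31119158093/6270022729 64642988565/6270022729 -15324521493/6270022729; 7628214831/6270022729 -15324521493/6270022729 6791234964/6270022729]

step 0: x' = [-63554/53531, 128801/53531, -9557/53531], P' = [411019/53531 -798555/53531 209809/53531; -798555/53531 1603431/53531 -416881/53531; 209809/53531 -416881/53531 135815/53531]
step 1: x' = [491304402/6270022729, -9396804226/6270022729, 2129468279/6270022729], P' = [16523232213/6270022729 -31119158093/6270022729 7628214831/6270022729; -31119158093/6270022729 64642988565/6270022729 -15324521493/6270022729; 7628214831/6270022729 -15324521493/6270022729 6791234964/6270022729]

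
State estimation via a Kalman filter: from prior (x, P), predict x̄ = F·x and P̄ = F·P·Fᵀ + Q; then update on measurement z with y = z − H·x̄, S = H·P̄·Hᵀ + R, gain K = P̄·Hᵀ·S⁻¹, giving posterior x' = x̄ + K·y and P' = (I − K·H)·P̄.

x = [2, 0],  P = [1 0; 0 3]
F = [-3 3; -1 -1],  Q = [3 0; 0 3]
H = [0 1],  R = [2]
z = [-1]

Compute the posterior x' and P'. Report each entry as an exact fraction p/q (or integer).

x' = [-20/3, -11/9]
P' = [35 -4/3; -4/3 14/9]

x̄ = F·x = [-6, -2]
P̄ = F·P·Fᵀ + Q = [39 -6; -6 7]
y = z − H·x̄ = [1]
S = H·P̄·Hᵀ + R = [9]
K = P̄·Hᵀ·S⁻¹ = [-2/3; 7/9]
x' = x̄ + K·y = [-20/3, -11/9]
P' = (I − K·H)·P̄ = [35 -4/3; -4/3 14/9]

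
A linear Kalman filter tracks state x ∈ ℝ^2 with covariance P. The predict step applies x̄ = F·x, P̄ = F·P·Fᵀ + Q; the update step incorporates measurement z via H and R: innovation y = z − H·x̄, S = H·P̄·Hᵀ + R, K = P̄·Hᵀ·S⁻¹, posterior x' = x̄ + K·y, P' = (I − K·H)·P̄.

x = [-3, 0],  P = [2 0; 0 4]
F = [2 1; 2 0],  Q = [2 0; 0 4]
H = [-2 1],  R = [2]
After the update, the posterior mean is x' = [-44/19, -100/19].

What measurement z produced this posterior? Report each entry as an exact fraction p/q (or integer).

z = [-1]

x̄ = F·x = [-6, -6]
P̄ = F·P·Fᵀ + Q = [14 8; 8 12]
S = H·P̄·Hᵀ + R = [38]
K = P̄·Hᵀ·S⁻¹ = [-10/19; -2/19]
x' − x̄ = [70/19, 14/19] = K·y
y = (KᵀK)⁻¹·Kᵀ·(x' − x̄) = [-7]
z = y + H·x̄ = [-7] + [6] = [-1]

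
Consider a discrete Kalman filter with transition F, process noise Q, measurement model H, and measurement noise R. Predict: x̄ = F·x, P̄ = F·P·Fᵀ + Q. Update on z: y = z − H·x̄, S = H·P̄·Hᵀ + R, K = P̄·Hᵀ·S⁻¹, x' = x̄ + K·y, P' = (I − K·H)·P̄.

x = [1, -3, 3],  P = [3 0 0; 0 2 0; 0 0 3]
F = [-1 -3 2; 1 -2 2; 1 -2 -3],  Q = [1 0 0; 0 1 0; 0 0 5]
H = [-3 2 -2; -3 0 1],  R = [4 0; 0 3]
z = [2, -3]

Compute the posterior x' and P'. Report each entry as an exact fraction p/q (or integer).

x̄ = F·x = [14, 13, -2]
P̄ = F·P·Fᵀ + Q = [34 21 -9; 21 24 -7; -9 -7 43]
y = z − H·x̄ = [14, 41]
S = H·P̄·Hᵀ + R = [274 53; 53 406]
K = P̄·Hᵀ·S⁻¹ = [-3723/36145 -9396/36145; 3304/108435 -19127/108435; -11116/36145 7683/36145]
x' = x̄ + K·y = [68672/36145, 671704/108435, 87089/36145]
P' = (I − K·H)·P̄ = [29608/36145 97602/36145 60636/36145; 97602/36145 1266854/108435 273679/36145; 60636/36145 273679/36145 204957/36145]

x' = [68672/36145, 671704/108435, 87089/36145]
P' = [29608/36145 97602/36145 60636/36145; 97602/36145 1266854/108435 273679/36145; 60636/36145 273679/36145 204957/36145]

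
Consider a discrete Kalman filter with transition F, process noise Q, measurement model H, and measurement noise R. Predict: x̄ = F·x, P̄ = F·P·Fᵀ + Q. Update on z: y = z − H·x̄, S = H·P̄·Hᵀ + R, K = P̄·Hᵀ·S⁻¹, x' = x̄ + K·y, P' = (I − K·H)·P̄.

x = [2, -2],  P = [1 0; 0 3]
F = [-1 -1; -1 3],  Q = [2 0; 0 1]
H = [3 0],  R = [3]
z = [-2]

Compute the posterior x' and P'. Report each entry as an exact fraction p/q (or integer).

x' = [-12/19, -136/19]
P' = [6/19 -8/19; -8/19 359/19]

x̄ = F·x = [0, -8]
P̄ = F·P·Fᵀ + Q = [6 -8; -8 29]
y = z − H·x̄ = [-2]
S = H·P̄·Hᵀ + R = [57]
K = P̄·Hᵀ·S⁻¹ = [6/19; -8/19]
x' = x̄ + K·y = [-12/19, -136/19]
P' = (I − K·H)·P̄ = [6/19 -8/19; -8/19 359/19]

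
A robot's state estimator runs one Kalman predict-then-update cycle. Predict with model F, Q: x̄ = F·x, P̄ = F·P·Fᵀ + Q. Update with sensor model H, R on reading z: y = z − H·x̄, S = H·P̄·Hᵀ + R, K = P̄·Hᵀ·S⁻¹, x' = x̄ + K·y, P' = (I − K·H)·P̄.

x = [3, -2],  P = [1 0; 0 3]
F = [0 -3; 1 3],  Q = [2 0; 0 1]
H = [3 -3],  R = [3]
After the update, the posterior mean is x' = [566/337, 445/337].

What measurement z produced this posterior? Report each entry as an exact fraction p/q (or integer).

z = [1]

x̄ = F·x = [6, -3]
P̄ = F·P·Fᵀ + Q = [29 -27; -27 29]
S = H·P̄·Hᵀ + R = [1011]
K = P̄·Hᵀ·S⁻¹ = [56/337; -56/337]
x' − x̄ = [-1456/337, 1456/337] = K·y
y = (KᵀK)⁻¹·Kᵀ·(x' − x̄) = [-26]
z = y + H·x̄ = [-26] + [27] = [1]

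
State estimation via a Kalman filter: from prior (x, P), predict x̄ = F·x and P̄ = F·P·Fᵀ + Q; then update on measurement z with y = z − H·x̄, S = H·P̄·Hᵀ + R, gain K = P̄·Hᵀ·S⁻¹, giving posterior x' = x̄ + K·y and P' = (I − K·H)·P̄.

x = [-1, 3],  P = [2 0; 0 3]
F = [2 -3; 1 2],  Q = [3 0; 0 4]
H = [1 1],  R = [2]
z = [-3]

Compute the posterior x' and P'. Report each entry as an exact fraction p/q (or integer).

x' = [-43/5, 27/5]
P' = [94/5 -86/5; -86/5 262/15]

x̄ = F·x = [-11, 5]
P̄ = F·P·Fᵀ + Q = [38 -14; -14 18]
y = z − H·x̄ = [3]
S = H·P̄·Hᵀ + R = [30]
K = P̄·Hᵀ·S⁻¹ = [4/5; 2/15]
x' = x̄ + K·y = [-43/5, 27/5]
P' = (I − K·H)·P̄ = [94/5 -86/5; -86/5 262/15]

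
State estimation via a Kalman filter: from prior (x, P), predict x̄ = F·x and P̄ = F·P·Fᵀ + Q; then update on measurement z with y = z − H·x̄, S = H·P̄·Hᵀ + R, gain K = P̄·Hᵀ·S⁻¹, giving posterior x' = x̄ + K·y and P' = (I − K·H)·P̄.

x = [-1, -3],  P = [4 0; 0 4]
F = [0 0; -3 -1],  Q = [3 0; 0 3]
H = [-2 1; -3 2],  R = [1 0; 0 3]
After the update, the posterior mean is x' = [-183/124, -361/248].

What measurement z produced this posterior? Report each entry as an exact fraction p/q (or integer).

z = [3, -1]

x̄ = F·x = [0, 6]
P̄ = F·P·Fᵀ + Q = [3 0; 0 43]
S = H·P̄·Hᵀ + R = [56 104; 104 202]
K = P̄·Hᵀ·S⁻¹ = [-69/124 15/62; -129/248 43/62]
x' − x̄ = [-183/124, -1849/248] = K·y
y = (KᵀK)⁻¹·Kᵀ·(x' − x̄) = [-3, -13]
z = y + H·x̄ = [-3, -13] + [6, 12] = [3, -1]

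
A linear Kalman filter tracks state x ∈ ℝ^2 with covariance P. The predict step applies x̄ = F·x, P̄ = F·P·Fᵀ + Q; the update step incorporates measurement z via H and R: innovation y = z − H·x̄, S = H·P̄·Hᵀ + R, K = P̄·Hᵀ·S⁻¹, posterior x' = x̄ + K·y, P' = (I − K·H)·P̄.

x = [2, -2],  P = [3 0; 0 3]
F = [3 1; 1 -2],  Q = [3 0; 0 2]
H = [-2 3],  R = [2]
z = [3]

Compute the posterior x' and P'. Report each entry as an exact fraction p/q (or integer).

x̄ = F·x = [4, 6]
P̄ = F·P·Fᵀ + Q = [33 3; 3 17]
y = z − H·x̄ = [-7]
S = H·P̄·Hᵀ + R = [251]
K = P̄·Hᵀ·S⁻¹ = [-57/251; 45/251]
x' = x̄ + K·y = [1403/251, 1191/251]
P' = (I − K·H)·P̄ = [5034/251 3318/251; 3318/251 2242/251]

x' = [1403/251, 1191/251]
P' = [5034/251 3318/251; 3318/251 2242/251]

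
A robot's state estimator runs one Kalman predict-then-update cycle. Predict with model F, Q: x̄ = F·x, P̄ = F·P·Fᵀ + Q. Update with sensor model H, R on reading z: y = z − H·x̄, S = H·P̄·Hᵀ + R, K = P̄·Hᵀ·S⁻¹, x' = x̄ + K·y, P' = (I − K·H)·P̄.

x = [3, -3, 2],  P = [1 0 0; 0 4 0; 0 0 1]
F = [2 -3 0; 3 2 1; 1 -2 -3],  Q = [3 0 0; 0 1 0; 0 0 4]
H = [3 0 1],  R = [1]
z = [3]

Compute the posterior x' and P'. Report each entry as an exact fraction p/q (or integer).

x' = [1635/574, 430/41, -1569/287]
P' = [657/574 37/41 -908/287; 37/41 757/41 -116/41; -908/287 -116/41 2778/287]

x̄ = F·x = [15, 5, 3]
P̄ = F·P·Fᵀ + Q = [43 -18 26; -18 27 -16; 26 -16 30]
y = z − H·x̄ = [-45]
S = H·P̄·Hᵀ + R = [574]
K = P̄·Hᵀ·S⁻¹ = [155/574; -5/41; 54/287]
x' = x̄ + K·y = [1635/574, 430/41, -1569/287]
P' = (I − K·H)·P̄ = [657/574 37/41 -908/287; 37/41 757/41 -116/41; -908/287 -116/41 2778/287]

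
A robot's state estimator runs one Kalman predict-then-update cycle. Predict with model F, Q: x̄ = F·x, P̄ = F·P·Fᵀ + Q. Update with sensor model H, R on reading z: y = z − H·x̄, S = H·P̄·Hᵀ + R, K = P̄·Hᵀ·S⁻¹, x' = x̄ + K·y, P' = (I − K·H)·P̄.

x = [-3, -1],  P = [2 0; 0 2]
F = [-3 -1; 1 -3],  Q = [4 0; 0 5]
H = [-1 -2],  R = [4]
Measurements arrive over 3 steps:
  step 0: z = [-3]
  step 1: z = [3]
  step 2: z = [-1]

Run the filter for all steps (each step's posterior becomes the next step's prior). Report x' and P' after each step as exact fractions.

step 0: x' = [139/16, -175/64], P' = [39/2 -75/8; -75/8 175/32]
step 1: x' = [-2047/131, 12692/1965], P' = [8952/131 -4626/131; -4626/131 113227/5895]
step 2: x' = [51254609/3201643, -24387107/3201643], P' = [257600376/3201643 -133910290/3201643; -133910290/3201643 72688259/3201643]

step 0: x̄ = F·x = [10, 0]
step 0: P̄ = F·P·Fᵀ + Q = [24 0; 0 25]
step 0: y = z − H·x̄ = [7]
step 0: S = H·P̄·Hᵀ + R = [128]
step 0: K = P̄·Hᵀ·S⁻¹ = [-3/16; -25/64]
step 0: x' = x̄ + K·y = [139/16, -175/64]
step 0: P' = (I − K·H)·P̄ = [39/2 -75/8; -75/8 175/32]
step 1: x̄ = F·x = [-1493/64, 1081/64]
step 1: P̄ = F·P·Fᵀ + Q = [4119/32 -3747/32; -3747/32 4159/32]
step 1: y = z − H·x̄ = [861/64]
step 1: S = H·P̄·Hᵀ + R = [5895/32]
step 1: K = P̄·Hᵀ·S⁻¹ = [75/131; -4571/5895]
step 1: x' = x̄ + K·y = [-2047/131, 12692/1965]
step 1: P' = (I − K·H)·P̄ = [8952/131 -4626/131; -4626/131 113227/5895]
step 2: x̄ = F·x = [79423/1965, -22927/655]
step 2: P̄ = F·P·Fᵀ + Q = [2513347/5895 -844733/1965; -844733/1965 300042/655]
step 2: y = z − H·x̄ = [-60104/1965]
step 2: S = H·P̄·Hᵀ + R = [3201643/5895]
step 2: K = P̄·Hᵀ·S⁻¹ = [2555051/3201643; -2866557/3201643]
step 2: x' = x̄ + K·y = [51254609/3201643, -24387107/3201643]
step 2: P' = (I − K·H)·P̄ = [257600376/3201643 -133910290/3201643; -133910290/3201643 72688259/3201643]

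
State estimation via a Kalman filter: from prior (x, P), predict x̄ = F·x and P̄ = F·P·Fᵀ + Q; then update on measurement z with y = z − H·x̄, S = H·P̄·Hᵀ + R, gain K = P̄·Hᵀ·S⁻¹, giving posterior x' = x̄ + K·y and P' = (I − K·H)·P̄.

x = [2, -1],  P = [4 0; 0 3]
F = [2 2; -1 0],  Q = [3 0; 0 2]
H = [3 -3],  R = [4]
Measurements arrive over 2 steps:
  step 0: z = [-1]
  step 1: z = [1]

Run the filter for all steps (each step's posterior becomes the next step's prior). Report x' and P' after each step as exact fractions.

step 0: x' = [-43/37, -32/37], P' = [94/37 82/37; 82/37 1122/481]
step 1: x' = [67542/278071, -14471/278071], P' = [476196/278071 380504/278071; 380504/278071 407544/278071]

step 0: x̄ = F·x = [2, -2]
step 0: P̄ = F·P·Fᵀ + Q = [31 -8; -8 6]
step 0: y = z − H·x̄ = [-13]
step 0: S = H·P̄·Hᵀ + R = [481]
step 0: K = P̄·Hᵀ·S⁻¹ = [9/37; -42/481]
step 0: x' = x̄ + K·y = [-43/37, -32/37]
step 0: P' = (I − K·H)·P̄ = [94/37 82/37; 82/37 1122/481]
step 1: x̄ = F·x = [-150/37, 43/37]
step 1: P̄ = F·P·Fᵀ + Q = [19347/481 -352/37; -352/37 168/37]
step 1: y = z − H·x̄ = [616/37]
step 1: S = H·P̄·Hᵀ + R = [278071/481]
step 1: K = P̄·Hᵀ·S⁻¹ = [71769/278071; -20280/278071]
step 1: x' = x̄ + K·y = [67542/278071, -14471/278071]
step 1: P' = (I − K·H)·P̄ = [476196/278071 380504/278071; 380504/278071 407544/278071]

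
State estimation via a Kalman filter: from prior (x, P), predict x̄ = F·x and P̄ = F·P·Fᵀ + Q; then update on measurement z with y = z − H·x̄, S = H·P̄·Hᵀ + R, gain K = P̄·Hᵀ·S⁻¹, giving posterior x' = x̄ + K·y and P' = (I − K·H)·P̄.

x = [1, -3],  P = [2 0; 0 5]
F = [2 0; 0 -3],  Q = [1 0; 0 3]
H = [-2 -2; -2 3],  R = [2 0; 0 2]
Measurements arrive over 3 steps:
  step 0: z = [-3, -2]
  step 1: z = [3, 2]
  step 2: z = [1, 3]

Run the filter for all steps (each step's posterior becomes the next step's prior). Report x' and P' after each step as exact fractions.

step 0: x̄ = F·x = [2, 9]
step 0: P̄ = F·P·Fᵀ + Q = [9 0; 0 48]
step 0: y = z − H·x̄ = [19, -25]
step 0: S = H·P̄·Hᵀ + R = [230 -252; -252 470]
step 0: K = P̄·Hᵀ·S⁻¹ = [-3249/11149 -2169/11149; -2208/11149 2232/11149]
step 0: x' = x̄ + K·y = [14792/11149, 2589/11149]
step 0: P' = (I − K·H)·P̄ = [2817/11149 432/11149; 432/11149 1776/11149]
step 1: x̄ = F·x = [29584/11149, -7767/11149]
step 1: P̄ = F·P·Fᵀ + Q = [22417/11149 -2592/11149; -2592/11149 49431/11149]
step 1: y = z − H·x̄ = [77081/11149, 104767/11149]
step 1: S = H·P̄·Hᵀ + R = [288954/11149 -201734/11149; -201734/11149 587949/11149]
step 1: K = P̄·Hᵀ·S⁻¹ = [-304291/1158791 -208096/1158791; -1081548/5793955 1141347/5793955]
step 1: x' = x̄ + K·y = [-984391/1158791, -788676/5793955]
step 1: P' = (I − K·H)·P̄ = [265813/1158791 38478/1158791; 38478/1158791 889158/5793955]
step 2: x̄ = F·x = [-1968782/1158791, 2366028/5793955]
step 2: P̄ = F·P·Fᵀ + Q = [2222043/1158791 -230868/1158791; -230868/1158791 25384287/5793955]
step 2: y = z − H·x̄ = [-9161809/5793955, -9404039/5793955]
step 2: S = H·P̄·Hᵀ + R = [148331198/5793955 -105556182/5793955; -105556182/5793955 298339433/5793955]
step 2: K = P̄·Hᵀ·S⁻¹ = [-746597715/2857369271 -510140760/2857369271; -532917204/2857369271 562918851/2857369271]
step 2: x' = x̄ + K·y = [-2846089877/2857369271, 1095864657/2857369271]
step 2: P' = (I − K·H)·P̄ = [652014933/2857369271 94582782/2857369271; 94582782/2857369271 438334422/2857369271]

step 0: x' = [14792/11149, 2589/11149], P' = [2817/11149 432/11149; 432/11149 1776/11149]
step 1: x' = [-984391/1158791, -788676/5793955], P' = [265813/1158791 38478/1158791; 38478/1158791 889158/5793955]
step 2: x' = [-2846089877/2857369271, 1095864657/2857369271], P' = [652014933/2857369271 94582782/2857369271; 94582782/2857369271 438334422/2857369271]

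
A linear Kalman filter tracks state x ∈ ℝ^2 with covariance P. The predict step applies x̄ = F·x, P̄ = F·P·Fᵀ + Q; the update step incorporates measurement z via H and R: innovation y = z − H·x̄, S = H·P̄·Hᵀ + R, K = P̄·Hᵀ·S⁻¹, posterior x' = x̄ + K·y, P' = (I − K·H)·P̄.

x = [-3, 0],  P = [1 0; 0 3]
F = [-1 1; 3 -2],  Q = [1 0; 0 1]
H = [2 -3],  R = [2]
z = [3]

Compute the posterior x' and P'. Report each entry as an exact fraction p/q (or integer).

x' = [-63/164, -54/41]
P' = [271/328 39/82; 39/82 20/41]

x̄ = F·x = [3, -9]
P̄ = F·P·Fᵀ + Q = [5 -9; -9 22]
y = z − H·x̄ = [-30]
S = H·P̄·Hᵀ + R = [328]
K = P̄·Hᵀ·S⁻¹ = [37/328; -21/82]
x' = x̄ + K·y = [-63/164, -54/41]
P' = (I − K·H)·P̄ = [271/328 39/82; 39/82 20/41]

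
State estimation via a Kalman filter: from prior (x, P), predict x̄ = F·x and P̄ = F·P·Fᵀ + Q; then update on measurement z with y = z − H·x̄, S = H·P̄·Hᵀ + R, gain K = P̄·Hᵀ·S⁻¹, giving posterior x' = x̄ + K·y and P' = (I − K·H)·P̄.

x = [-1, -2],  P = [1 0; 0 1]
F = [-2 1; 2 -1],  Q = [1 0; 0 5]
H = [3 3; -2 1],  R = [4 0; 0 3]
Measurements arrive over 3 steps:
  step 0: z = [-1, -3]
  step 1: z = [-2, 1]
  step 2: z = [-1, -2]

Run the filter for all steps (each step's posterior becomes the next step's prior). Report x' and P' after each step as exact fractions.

step 0: x̄ = F·x = [0, 0]
step 0: P̄ = F·P·Fᵀ + Q = [6 -5; -5 10]
step 0: y = z − H·x̄ = [-1, -3]
step 0: S = H·P̄·Hᵀ + R = [58 9; 9 57]
step 0: K = P̄·Hᵀ·S⁻¹ = [108/1075 -1013/3225; 9/43 41/129]
step 0: x' = x̄ + K·y = [181/215, -50/43]
step 0: P' = (I − K·H)·P̄ = [1157/3225 -29/129; -29/129 65/129]
step 1: x̄ = F·x = [-612/215, 612/215]
step 1: P̄ = F·P·Fᵀ + Q = [4126/1075 -3051/1075; -3051/1075 8426/1075]
step 1: y = z − H·x̄ = [-2, -1621/215]
step 1: S = H·P̄·Hᵀ + R = [58 9; 9 40359/1075]
step 1: K = P̄·Hᵀ·S⁻¹ = [74268/751249 -684599/2253747; 158211/751249 697499/2253747]
step 1: x' = x̄ + K·y = [-1699367/2253747, 207233/2253747]
step 1: P' = (I − K·H)·P̄ = [783623/2253747 -486551/2253747; -486551/2253747 1119395/2253747]
step 2: x̄ = F·x = [1201989/751249, -1201989/751249]
step 2: P̄ = F·P·Fᵀ + Q = [2817946/751249 -2066697/751249; -2066697/751249 5822942/751249]
step 2: y = z − H·x̄ = [-1, 2103469/751249]
step 2: S = H·P̄·Hᵀ + R = [58 9; 9 27615261/751249]
step 2: K = P̄·Hᵀ·S⁻¹ = [50723028/513611323 -467033885/1540833969; 108207297/513611323 476048873/1540833969]
step 2: x' = x̄ + K·y = [1005468640/1540833969, -1457017987/1540833969]
step 2: P' = (I − K·H)·P̄ = [534664589/1540833969 -331772477/1540833969; -331772477/1540833969 764601665/1540833969]

step 0: x' = [181/215, -50/43], P' = [1157/3225 -29/129; -29/129 65/129]
step 1: x' = [-1699367/2253747, 207233/2253747], P' = [783623/2253747 -486551/2253747; -486551/2253747 1119395/2253747]
step 2: x' = [1005468640/1540833969, -1457017987/1540833969], P' = [534664589/1540833969 -331772477/1540833969; -331772477/1540833969 764601665/1540833969]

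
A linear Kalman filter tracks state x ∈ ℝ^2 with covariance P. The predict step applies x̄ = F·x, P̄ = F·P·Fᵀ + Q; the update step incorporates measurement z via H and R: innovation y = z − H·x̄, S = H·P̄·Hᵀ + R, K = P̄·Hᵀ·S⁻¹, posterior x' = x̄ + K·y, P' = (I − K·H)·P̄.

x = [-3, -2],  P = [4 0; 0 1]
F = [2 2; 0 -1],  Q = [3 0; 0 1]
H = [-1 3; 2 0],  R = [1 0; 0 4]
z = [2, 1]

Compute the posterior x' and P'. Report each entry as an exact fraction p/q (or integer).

x' = [19/130, 48/65]
P' = [401/455 124/455; 124/455 86/455]

x̄ = F·x = [-10, 2]
P̄ = F·P·Fᵀ + Q = [23 -2; -2 2]
y = z − H·x̄ = [-14, 21]
S = H·P̄·Hᵀ + R = [54 -58; -58 96]
K = P̄·Hᵀ·S⁻¹ = [-29/455 401/910; 134/455 62/455]
x' = x̄ + K·y = [19/130, 48/65]
P' = (I − K·H)·P̄ = [401/455 124/455; 124/455 86/455]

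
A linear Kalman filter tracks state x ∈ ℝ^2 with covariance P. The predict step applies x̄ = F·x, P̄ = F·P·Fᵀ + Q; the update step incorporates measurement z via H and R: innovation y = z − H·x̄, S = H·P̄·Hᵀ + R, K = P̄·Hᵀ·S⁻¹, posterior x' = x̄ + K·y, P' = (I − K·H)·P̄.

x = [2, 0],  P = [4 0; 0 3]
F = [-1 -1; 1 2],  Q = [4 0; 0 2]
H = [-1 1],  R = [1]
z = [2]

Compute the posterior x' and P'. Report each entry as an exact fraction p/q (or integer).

x̄ = F·x = [-2, 2]
P̄ = F·P·Fᵀ + Q = [11 -10; -10 18]
y = z − H·x̄ = [-2]
S = H·P̄·Hᵀ + R = [50]
K = P̄·Hᵀ·S⁻¹ = [-21/50; 14/25]
x' = x̄ + K·y = [-29/25, 22/25]
P' = (I − K·H)·P̄ = [109/50 44/25; 44/25 58/25]

x' = [-29/25, 22/25]
P' = [109/50 44/25; 44/25 58/25]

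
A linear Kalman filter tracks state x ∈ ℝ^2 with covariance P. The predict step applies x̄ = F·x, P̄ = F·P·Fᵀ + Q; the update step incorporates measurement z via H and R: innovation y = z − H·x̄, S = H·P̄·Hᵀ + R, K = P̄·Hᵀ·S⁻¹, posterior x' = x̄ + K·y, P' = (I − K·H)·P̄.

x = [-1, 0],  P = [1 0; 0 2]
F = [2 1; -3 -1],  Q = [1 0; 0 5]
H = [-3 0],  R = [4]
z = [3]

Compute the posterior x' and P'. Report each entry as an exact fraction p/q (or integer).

x̄ = F·x = [-2, 3]
P̄ = F·P·Fᵀ + Q = [7 -8; -8 16]
y = z − H·x̄ = [-3]
S = H·P̄·Hᵀ + R = [67]
K = P̄·Hᵀ·S⁻¹ = [-21/67; 24/67]
x' = x̄ + K·y = [-71/67, 129/67]
P' = (I − K·H)·P̄ = [28/67 -32/67; -32/67 496/67]

x' = [-71/67, 129/67]
P' = [28/67 -32/67; -32/67 496/67]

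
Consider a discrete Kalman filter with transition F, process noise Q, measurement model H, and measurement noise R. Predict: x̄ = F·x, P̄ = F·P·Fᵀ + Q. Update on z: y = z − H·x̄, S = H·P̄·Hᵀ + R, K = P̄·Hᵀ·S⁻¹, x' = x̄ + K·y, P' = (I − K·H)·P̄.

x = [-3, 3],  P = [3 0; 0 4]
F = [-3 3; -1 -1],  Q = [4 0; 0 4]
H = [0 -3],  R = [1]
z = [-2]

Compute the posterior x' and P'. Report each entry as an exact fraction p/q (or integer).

x̄ = F·x = [18, 0]
P̄ = F·P·Fᵀ + Q = [67 -3; -3 11]
y = z − H·x̄ = [-2]
S = H·P̄·Hᵀ + R = [100]
K = P̄·Hᵀ·S⁻¹ = [9/100; -33/100]
x' = x̄ + K·y = [891/50, 33/50]
P' = (I − K·H)·P̄ = [6619/100 -3/100; -3/100 11/100]

x' = [891/50, 33/50]
P' = [6619/100 -3/100; -3/100 11/100]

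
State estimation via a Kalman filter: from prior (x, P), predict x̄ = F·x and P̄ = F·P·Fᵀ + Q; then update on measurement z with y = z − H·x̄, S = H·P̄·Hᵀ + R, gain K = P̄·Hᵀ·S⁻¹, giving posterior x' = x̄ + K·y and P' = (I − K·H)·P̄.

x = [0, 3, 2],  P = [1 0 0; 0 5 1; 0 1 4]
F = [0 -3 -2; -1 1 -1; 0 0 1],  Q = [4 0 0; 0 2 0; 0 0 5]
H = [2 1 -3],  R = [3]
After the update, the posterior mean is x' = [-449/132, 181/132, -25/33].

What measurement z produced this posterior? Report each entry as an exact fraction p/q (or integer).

x̄ = F·x = [-13, 1, 2]
P̄ = F·P·Fᵀ + Q = [77 -6 -11; -6 10 -3; -11 -3 9]
S = H·P̄·Hᵀ + R = [528]
K = P̄·Hᵀ·S⁻¹ = [181/528; 7/528; -13/132]
x' − x̄ = [1267/132, 49/132, -91/33] = K·y
y = (KᵀK)⁻¹·Kᵀ·(x' − x̄) = [28]
z = y + H·x̄ = [28] + [-31] = [-3]

z = [-3]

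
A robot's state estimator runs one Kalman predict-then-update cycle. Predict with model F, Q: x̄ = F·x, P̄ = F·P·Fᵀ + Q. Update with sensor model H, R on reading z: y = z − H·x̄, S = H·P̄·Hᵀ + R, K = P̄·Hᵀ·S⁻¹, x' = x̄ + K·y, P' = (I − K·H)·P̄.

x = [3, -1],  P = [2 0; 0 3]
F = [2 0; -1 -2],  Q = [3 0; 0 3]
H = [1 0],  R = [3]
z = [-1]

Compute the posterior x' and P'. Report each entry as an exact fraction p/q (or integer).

x' = [1/2, 1]
P' = [33/14 -6/7; -6/7 111/7]

x̄ = F·x = [6, -1]
P̄ = F·P·Fᵀ + Q = [11 -4; -4 17]
y = z − H·x̄ = [-7]
S = H·P̄·Hᵀ + R = [14]
K = P̄·Hᵀ·S⁻¹ = [11/14; -2/7]
x' = x̄ + K·y = [1/2, 1]
P' = (I − K·H)·P̄ = [33/14 -6/7; -6/7 111/7]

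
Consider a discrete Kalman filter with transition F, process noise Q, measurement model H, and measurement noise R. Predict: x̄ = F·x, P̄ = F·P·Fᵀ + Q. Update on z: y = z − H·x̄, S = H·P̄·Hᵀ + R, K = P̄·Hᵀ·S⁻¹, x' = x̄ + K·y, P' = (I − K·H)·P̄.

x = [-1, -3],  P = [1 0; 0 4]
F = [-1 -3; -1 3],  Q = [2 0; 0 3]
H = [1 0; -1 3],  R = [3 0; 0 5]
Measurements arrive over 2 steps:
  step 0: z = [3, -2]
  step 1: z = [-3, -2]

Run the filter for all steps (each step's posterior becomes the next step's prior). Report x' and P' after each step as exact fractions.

step 0: x̄ = F·x = [10, -8]
step 0: P̄ = F·P·Fᵀ + Q = [39 -35; -35 40]
step 0: y = z − H·x̄ = [-7, 32]
step 0: S = H·P̄·Hᵀ + R = [42 -144; -144 614]
step 0: K = P̄·Hᵀ·S⁻¹ = [535/842 -36/421; 415/2526 245/842]
step 0: x' = x̄ + K·y = [2371/842, 407/2526]
step 0: P' = (I − K·H)·P̄ = [1605/842 415/842; 415/842 820/1263]
step 1: x̄ = F·x = [-1389/421, -982/421]
step 1: P̄ = F·P·Fᵀ + Q = [10699/842 -3315/842; -3315/842 6561/842]
step 1: y = z − H·x̄ = [126/421, 715/421]
step 1: S = H·P̄·Hᵀ + R = [13225/842 -10322/421; -10322/421 46924/421]
step 1: K = P̄·Hᵀ·S⁻¹ = [171587/241973 -15483/241973; 48594/241973 279945/967892]
step 1: x' = x̄ + K·y = [-773280/241973, -1724033/967892]
step 1: P' = (I − K·H)·P̄ = [514761/241973 145782/241973; 145782/241973 660951/967892]

step 0: x' = [2371/842, 407/2526], P' = [1605/842 415/842; 415/842 820/1263]
step 1: x' = [-773280/241973, -1724033/967892], P' = [514761/241973 145782/241973; 145782/241973 660951/967892]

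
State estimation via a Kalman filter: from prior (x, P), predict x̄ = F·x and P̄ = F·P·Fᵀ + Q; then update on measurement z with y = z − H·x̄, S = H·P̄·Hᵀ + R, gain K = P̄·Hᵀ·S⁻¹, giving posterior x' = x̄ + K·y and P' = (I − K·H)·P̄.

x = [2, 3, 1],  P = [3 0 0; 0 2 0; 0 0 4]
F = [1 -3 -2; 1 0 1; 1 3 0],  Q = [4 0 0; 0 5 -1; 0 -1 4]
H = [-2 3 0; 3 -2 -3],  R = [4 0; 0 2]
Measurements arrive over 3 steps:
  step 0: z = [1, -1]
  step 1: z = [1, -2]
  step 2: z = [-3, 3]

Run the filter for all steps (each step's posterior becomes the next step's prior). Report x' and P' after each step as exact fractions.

step 0: x̄ = F·x = [-9, 3, 11]
step 0: P̄ = F·P·Fᵀ + Q = [41 -5 -15; -5 12 2; -15 2 25]
step 0: y = z − H·x̄ = [-26, 65]
step 0: S = H·P̄·Hᵀ + R = [336 -491; -491 998]
step 0: K = P̄·Hᵀ·S⁻¹ = [-9408/94247 12181/94247; 23813/94247 7466/94247; -24956/94247 -23988/94247]
step 0: x' = x̄ + K·y = [188150/94247, 148893/94247, 126353/94247]
step 0: P' = (I − K·H)·P̄ = [783333/94247 509678/94247 435427/94247; 509678/94247 371536/94247 257010/94247; 435427/94247 257010/94247 280079/94247]
step 1: x̄ = F·x = [-511235/94247, 314503/94247, 634829/94247]
step 1: P̄ = F·P·Fᵀ + Q = [3908805/94247 -2512316/94247 -4973405/94247; -2512316/94247 2405501/94247 3424577/94247; -4973405/94247 3424577/94247 7562213/94247]
step 1: y = z − H·x̄ = [-1871732/94247, 3878704/94247]
step 1: S = H·P̄·Hᵀ + R = [67809509/94247 -131207567/94247; -131207567/94247 273813666/94247]
step 1: K = P̄·Hᵀ·S⁻¹ = [-517561142/14342574415 1410957676/14342574415; 4070732489/14342574415 765695028/14342574415; -628782218/2868514883 -767031495/2868514883]
step 1: x' = x̄ + K·y = [-727224207/1103274955, -113150481/1103274955, 18641773/220654991]
step 1: P' = (I − K·H)·P̄ = [36378810841/14342574415 23562459038/14342574415 3945973273/2868514883; 23562459038/14342574415 21135949344/14342574415 1792272558/2868514883; 3945973273/2868514883 1792272558/2868514883 3262479231/2868514883]
step 2: x̄ = F·x = [-574190494/1103274955, -634015342/1103274955, -213335130/220654991]
step 2: P̄ = F·P·Fᵀ + Q = [236464371009/14342574415 -113547313318/14342574415 -49414528545/2868514883; -113547313318/14342574415 163863811801/14342574415 27867513655/2868514883; -49414528545/2868514883 27867513655/2868514883 85069481365/2868514883]
step 2: y = z − H·x̄ = [-2556159827/1103274955, 564338713/1103274955]
step 2: S = H·P̄·Hᵀ + R = [3840569847721/14342574415 -6614558140819/14342574415; -6614558140819/14342574415 14122372544706/14342574415]
step 2: K = P̄·Hᵀ·S⁻¹ = [-27349802609554/731080660403591 937224910418/9254185574729; 206630521668553/731080660403591 513178494864/9254185574729; -160693778294710/731080660403591 -2457212738935/9254185574729]
step 2: x' = x̄ + K·y = [-279245917591642/731080660403591, -878129315136535/731080660403591, -433814143647095/731080660403591]
step 2: P' = (I − K·H)·P̄ = [1841016417190613/731080660403591 1190877874647670/731080660403591 997737322143485/731080660403591; 1190877874647670/731080660403591 1069425945323184/731080660403591 450899843702710/731080660403591; 997737322143485/731080660403591 450899843702710/731080660403591 826550630592255/731080660403591]

step 0: x' = [188150/94247, 148893/94247, 126353/94247], P' = [783333/94247 509678/94247 435427/94247; 509678/94247 371536/94247 257010/94247; 435427/94247 257010/94247 280079/94247]
step 1: x' = [-727224207/1103274955, -113150481/1103274955, 18641773/220654991], P' = [36378810841/14342574415 23562459038/14342574415 3945973273/2868514883; 23562459038/14342574415 21135949344/14342574415 1792272558/2868514883; 3945973273/2868514883 1792272558/2868514883 3262479231/2868514883]
step 2: x' = [-279245917591642/731080660403591, -878129315136535/731080660403591, -433814143647095/731080660403591], P' = [1841016417190613/731080660403591 1190877874647670/731080660403591 997737322143485/731080660403591; 1190877874647670/731080660403591 1069425945323184/731080660403591 450899843702710/731080660403591; 997737322143485/731080660403591 450899843702710/731080660403591 826550630592255/731080660403591]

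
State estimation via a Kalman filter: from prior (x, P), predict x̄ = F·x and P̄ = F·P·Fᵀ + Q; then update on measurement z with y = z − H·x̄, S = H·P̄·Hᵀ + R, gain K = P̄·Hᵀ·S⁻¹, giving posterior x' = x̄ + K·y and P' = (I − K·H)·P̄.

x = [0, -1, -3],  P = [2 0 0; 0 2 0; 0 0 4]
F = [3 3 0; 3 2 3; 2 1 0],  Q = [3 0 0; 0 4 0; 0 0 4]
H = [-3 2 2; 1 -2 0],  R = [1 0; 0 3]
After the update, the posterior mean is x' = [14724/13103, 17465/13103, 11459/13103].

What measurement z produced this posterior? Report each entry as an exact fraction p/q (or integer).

z = [1, -2]

x̄ = F·x = [-3, -11, -1]
P̄ = F·P·Fᵀ + Q = [39 30 18; 30 66 16; 18 16 14]
S = H·P̄·Hᵀ + R = [224 -169; -169 186]
K = P̄·Hᵀ·S⁻¹ = [-7455/13103 -8253/13103; -3474/13103 -10342/13103; -1250/13103 -2122/13103]
x' − x̄ = [54033/13103, 161598/13103, 24562/13103] = K·y
y = (KᵀK)⁻¹·Kᵀ·(x' − x̄) = [16, -21]
z = y + H·x̄ = [16, -21] + [-15, 19] = [1, -2]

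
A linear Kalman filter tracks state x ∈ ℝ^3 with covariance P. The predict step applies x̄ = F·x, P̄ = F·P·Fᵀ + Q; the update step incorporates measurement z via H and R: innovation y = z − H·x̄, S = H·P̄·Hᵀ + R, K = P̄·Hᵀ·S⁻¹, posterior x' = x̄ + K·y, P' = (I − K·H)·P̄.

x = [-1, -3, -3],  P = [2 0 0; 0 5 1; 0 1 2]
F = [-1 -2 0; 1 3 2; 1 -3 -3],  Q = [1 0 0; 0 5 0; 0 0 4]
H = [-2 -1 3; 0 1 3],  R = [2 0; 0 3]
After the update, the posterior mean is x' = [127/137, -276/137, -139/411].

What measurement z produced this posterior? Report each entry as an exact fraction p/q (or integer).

x̄ = F·x = [7, -16, 17]
P̄ = F·P·Fᵀ + Q = [23 -36 34; -36 72 -70; 34 -70 87]
S = H·P̄·Hᵀ + R = [817 579; 579 438]
K = P̄·Hᵀ·S⁻¹ = [694/7535 218/7535; -366/685 268/685; 307/1507 754/4521]
x' − x̄ = [-832/137, 1916/137, -7126/411] = K·y
y = (KᵀK)⁻¹·Kᵀ·(x' − x̄) = [-54, -38]
z = y + H·x̄ = [-54, -38] + [53, 35] = [-1, -3]

z = [-1, -3]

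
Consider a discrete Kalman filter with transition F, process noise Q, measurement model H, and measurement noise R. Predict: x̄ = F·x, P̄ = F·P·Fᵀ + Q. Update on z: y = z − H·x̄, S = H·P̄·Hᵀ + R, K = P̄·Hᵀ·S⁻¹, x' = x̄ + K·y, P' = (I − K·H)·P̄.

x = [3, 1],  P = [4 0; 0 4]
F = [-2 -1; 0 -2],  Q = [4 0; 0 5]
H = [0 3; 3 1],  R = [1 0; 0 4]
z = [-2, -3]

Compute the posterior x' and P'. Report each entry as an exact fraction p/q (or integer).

x̄ = F·x = [-7, -2]
P̄ = F·P·Fᵀ + Q = [24 8; 8 21]
y = z − H·x̄ = [4, 20]
S = H·P̄·Hᵀ + R = [190 135; 135 289]
K = P̄·Hᵀ·S⁻¹ = [-168/1595 104/319; 12132/36685 9/7337]
x' = x̄ + K·y = [-1437/1595, -23942/36685]
P' = (I − K·H)·P̄ = [712/1595 -56/1595; -56/1595 4044/36685]

x' = [-1437/1595, -23942/36685]
P' = [712/1595 -56/1595; -56/1595 4044/36685]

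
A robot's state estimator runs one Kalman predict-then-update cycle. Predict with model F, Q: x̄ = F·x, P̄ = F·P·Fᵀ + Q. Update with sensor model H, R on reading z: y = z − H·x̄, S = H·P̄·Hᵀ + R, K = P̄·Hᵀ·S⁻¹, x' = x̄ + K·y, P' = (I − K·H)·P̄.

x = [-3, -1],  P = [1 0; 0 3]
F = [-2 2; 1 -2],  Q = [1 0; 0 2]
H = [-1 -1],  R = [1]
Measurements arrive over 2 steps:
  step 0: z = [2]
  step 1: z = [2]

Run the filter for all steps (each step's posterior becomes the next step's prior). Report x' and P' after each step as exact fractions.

step 0: x̄ = F·x = [4, -1]
step 0: P̄ = F·P·Fᵀ + Q = [17 -14; -14 15]
step 0: y = z − H·x̄ = [5]
step 0: S = H·P̄·Hᵀ + R = [5]
step 0: K = P̄·Hᵀ·S⁻¹ = [-3/5; -1/5]
step 0: x' = x̄ + K·y = [1, -2]
step 0: P' = (I − K·H)·P̄ = [76/5 -73/5; -73/5 74/5]
step 1: x̄ = F·x = [-6, 5]
step 1: P̄ = F·P·Fᵀ + Q = [1189/5 -886/5; -886/5 674/5]
step 1: y = z − H·x̄ = [1]
step 1: S = H·P̄·Hᵀ + R = [96/5]
step 1: K = P̄·Hᵀ·S⁻¹ = [-101/32; 53/24]
step 1: x' = x̄ + K·y = [-293/32, 173/24]
step 1: P' = (I − K·H)·P̄ = [1489/32 -347/8; -347/8 247/6]

step 0: x' = [1, -2], P' = [76/5 -73/5; -73/5 74/5]
step 1: x' = [-293/32, 173/24], P' = [1489/32 -347/8; -347/8 247/6]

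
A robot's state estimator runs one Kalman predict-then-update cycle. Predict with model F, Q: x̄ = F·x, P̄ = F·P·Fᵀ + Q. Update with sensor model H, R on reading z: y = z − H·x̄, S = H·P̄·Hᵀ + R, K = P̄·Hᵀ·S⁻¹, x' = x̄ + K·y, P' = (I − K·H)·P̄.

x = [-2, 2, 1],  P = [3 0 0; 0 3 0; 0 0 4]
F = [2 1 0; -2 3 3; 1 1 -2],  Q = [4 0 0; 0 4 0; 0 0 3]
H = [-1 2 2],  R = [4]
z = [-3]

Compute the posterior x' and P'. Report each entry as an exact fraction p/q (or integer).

x̄ = F·x = [-2, 13, -2]
P̄ = F·P·Fᵀ + Q = [19 -3 9; -3 79 -21; 9 -21 25]
y = z − H·x̄ = [-27]
S = H·P̄·Hᵀ + R = [247]
K = P̄·Hᵀ·S⁻¹ = [-7/247; 119/247; -1/247]
x' = x̄ + K·y = [-305/247, -2/247, -467/247]
P' = (I − K·H)·P̄ = [4644/247 92/247 2216/247; 92/247 5352/247 -5068/247; 2216/247 -5068/247 6174/247]

x' = [-305/247, -2/247, -467/247]
P' = [4644/247 92/247 2216/247; 92/247 5352/247 -5068/247; 2216/247 -5068/247 6174/247]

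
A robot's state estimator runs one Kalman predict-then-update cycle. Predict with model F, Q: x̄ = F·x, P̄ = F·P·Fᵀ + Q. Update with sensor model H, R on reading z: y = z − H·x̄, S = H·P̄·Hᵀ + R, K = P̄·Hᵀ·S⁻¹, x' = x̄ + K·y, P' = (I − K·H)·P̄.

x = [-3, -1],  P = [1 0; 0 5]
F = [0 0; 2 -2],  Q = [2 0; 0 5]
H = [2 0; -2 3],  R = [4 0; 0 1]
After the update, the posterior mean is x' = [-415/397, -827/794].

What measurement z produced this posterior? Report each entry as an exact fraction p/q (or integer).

x̄ = F·x = [0, -4]
P̄ = F·P·Fᵀ + Q = [2 0; 0 29]
S = H·P̄·Hᵀ + R = [12 -8; -8 270]
K = P̄·Hᵀ·S⁻¹ = [131/397 -2/397; 87/397 261/794]
x' − x̄ = [-415/397, 2349/794] = K·y
y = (KᵀK)⁻¹·Kᵀ·(x' − x̄) = [-3, 11]
z = y + H·x̄ = [-3, 11] + [0, -12] = [-3, -1]

z = [-3, -1]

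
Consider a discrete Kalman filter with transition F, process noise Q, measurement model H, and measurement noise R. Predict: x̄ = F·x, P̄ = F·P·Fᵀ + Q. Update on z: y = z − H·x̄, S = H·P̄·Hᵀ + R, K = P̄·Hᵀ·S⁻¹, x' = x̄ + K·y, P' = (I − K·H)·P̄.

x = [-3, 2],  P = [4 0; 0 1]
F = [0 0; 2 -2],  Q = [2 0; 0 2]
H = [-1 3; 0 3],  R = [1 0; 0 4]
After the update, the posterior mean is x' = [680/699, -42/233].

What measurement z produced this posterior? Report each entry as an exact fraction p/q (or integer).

z = [-2, 2]

x̄ = F·x = [0, -10]
P̄ = F·P·Fᵀ + Q = [2 0; 0 22]
S = H·P̄·Hᵀ + R = [201 198; 198 202]
K = P̄·Hᵀ·S⁻¹ = [-202/699 66/233; 44/233 33/233]
x' − x̄ = [680/699, 2288/233] = K·y
y = (KᵀK)⁻¹·Kᵀ·(x' − x̄) = [28, 32]
z = y + H·x̄ = [28, 32] + [-30, -30] = [-2, 2]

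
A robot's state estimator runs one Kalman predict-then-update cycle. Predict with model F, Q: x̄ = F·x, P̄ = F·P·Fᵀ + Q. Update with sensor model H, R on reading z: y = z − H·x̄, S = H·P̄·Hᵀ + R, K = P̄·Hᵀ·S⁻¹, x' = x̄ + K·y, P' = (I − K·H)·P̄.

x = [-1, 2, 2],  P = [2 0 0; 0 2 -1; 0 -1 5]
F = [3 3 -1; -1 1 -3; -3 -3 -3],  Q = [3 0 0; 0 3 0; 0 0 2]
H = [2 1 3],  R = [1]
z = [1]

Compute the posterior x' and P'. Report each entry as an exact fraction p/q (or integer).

x' = [1659/499, 3531/998, -1533/499]
P' = [21750/499 3475/499 -15645/499; 3475/499 7259/998 -3489/499; -15645/499 -3489/499 11627/499]

x̄ = F·x = [1, -3, -9]
P̄ = F·P·Fᵀ + Q = [50 25 -15; 25 58 39; -15 39 65]
y = z − H·x̄ = [29]
S = H·P̄·Hᵀ + R = [998]
K = P̄·Hᵀ·S⁻¹ = [40/499; 225/998; 102/499]
x' = x̄ + K·y = [1659/499, 3531/998, -1533/499]
P' = (I − K·H)·P̄ = [21750/499 3475/499 -15645/499; 3475/499 7259/998 -3489/499; -15645/499 -3489/499 11627/499]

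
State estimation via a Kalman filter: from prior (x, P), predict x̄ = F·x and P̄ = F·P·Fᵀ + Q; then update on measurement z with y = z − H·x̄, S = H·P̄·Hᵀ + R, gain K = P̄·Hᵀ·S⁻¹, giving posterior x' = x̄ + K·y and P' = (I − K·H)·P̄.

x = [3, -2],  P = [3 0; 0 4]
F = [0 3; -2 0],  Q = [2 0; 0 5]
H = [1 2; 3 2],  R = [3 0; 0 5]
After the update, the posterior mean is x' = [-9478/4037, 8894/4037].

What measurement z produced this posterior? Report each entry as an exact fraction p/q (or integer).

x̄ = F·x = [-6, -6]
P̄ = F·P·Fᵀ + Q = [38 0; 0 17]
S = H·P̄·Hᵀ + R = [109 182; 182 415]
K = P̄·Hᵀ·S⁻¹ = [-4978/12111 5510/12111; 7922/12111 -2482/12111]
x' − x̄ = [14744/4037, 33116/4037] = K·y
y = (KᵀK)⁻¹·Kᵀ·(x' − x̄) = [21, 27]
z = y + H·x̄ = [21, 27] + [-18, -30] = [3, -3]

z = [3, -3]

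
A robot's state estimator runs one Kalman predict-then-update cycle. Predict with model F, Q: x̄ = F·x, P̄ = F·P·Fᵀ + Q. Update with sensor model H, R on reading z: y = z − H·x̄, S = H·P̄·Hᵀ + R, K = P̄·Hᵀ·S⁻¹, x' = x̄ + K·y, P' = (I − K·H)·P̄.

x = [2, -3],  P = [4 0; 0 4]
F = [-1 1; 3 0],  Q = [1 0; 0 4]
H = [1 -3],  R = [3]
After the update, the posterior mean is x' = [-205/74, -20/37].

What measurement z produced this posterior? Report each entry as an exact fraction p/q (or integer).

z = [-1]

x̄ = F·x = [-5, 6]
P̄ = F·P·Fᵀ + Q = [9 -12; -12 40]
S = H·P̄·Hᵀ + R = [444]
K = P̄·Hᵀ·S⁻¹ = [15/148; -11/37]
x' − x̄ = [165/74, -242/37] = K·y
y = (KᵀK)⁻¹·Kᵀ·(x' − x̄) = [22]
z = y + H·x̄ = [22] + [-23] = [-1]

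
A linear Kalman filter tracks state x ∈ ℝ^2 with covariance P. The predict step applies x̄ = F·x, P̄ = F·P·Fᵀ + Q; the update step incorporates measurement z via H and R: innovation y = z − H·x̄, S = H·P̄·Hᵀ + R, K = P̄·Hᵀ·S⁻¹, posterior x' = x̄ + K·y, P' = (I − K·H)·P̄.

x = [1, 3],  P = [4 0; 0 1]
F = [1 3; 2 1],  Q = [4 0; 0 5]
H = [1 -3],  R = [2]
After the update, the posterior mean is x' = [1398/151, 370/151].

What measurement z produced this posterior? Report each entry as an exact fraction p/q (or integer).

x̄ = F·x = [10, 5]
P̄ = F·P·Fᵀ + Q = [17 11; 11 22]
S = H·P̄·Hᵀ + R = [151]
K = P̄·Hᵀ·S⁻¹ = [-16/151; -55/151]
x' − x̄ = [-112/151, -385/151] = K·y
y = (KᵀK)⁻¹·Kᵀ·(x' − x̄) = [7]
z = y + H·x̄ = [7] + [-5] = [2]

z = [2]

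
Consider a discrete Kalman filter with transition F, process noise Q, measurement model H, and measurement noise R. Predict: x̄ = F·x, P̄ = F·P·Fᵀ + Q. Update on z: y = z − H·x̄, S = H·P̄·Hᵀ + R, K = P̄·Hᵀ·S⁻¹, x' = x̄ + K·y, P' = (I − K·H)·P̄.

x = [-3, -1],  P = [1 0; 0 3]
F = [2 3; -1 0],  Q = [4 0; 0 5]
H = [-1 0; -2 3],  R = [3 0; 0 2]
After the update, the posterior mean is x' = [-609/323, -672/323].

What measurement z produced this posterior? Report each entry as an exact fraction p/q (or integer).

z = [3, -3]

x̄ = F·x = [-9, 3]
P̄ = F·P·Fᵀ + Q = [35 -2; -2 6]
S = H·P̄·Hᵀ + R = [38 76; 76 220]
K = P̄·Hᵀ·S⁻¹ = [-481/646 -3/34; -154/323 9/34]
x' − x̄ = [2298/323, -1641/323] = K·y
y = (KᵀK)⁻¹·Kᵀ·(x' − x̄) = [-6, -30]
z = y + H·x̄ = [-6, -30] + [9, 27] = [3, -3]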